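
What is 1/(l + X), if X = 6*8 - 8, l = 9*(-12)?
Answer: -1/68 ≈ -0.014706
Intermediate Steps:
l = -108
X = 40 (X = 48 - 8 = 40)
1/(l + X) = 1/(-108 + 40) = 1/(-68) = -1/68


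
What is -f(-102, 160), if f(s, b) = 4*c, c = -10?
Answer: 40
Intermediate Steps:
f(s, b) = -40 (f(s, b) = 4*(-10) = -40)
-f(-102, 160) = -1*(-40) = 40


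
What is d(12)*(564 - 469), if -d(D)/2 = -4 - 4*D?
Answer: 9880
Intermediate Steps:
d(D) = 8 + 8*D (d(D) = -2*(-4 - 4*D) = 8 + 8*D)
d(12)*(564 - 469) = (8 + 8*12)*(564 - 469) = (8 + 96)*95 = 104*95 = 9880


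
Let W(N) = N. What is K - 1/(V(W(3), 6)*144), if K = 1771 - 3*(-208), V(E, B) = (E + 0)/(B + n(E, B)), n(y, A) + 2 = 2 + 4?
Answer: 517315/216 ≈ 2395.0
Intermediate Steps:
n(y, A) = 4 (n(y, A) = -2 + (2 + 4) = -2 + 6 = 4)
V(E, B) = E/(4 + B) (V(E, B) = (E + 0)/(B + 4) = E/(4 + B))
K = 2395 (K = 1771 + 624 = 2395)
K - 1/(V(W(3), 6)*144) = 2395 - 1/((3/(4 + 6))*144) = 2395 - 1/((3/10)*144) = 2395 - 1/216/5 = 2395 - 1*5/216 = 2395 - 5/216 = 517315/216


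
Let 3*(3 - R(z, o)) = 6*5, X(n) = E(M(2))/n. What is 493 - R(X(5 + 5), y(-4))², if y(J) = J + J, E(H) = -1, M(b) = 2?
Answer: 444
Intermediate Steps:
X(n) = -1/n
y(J) = 2*J
R(z, o) = -7 (R(z, o) = 3 - 2*5 = 3 - ⅓*30 = 3 - 10 = -7)
493 - R(X(5 + 5), y(-4))² = 493 - 1*(-7)² = 493 - 1*49 = 493 - 49 = 444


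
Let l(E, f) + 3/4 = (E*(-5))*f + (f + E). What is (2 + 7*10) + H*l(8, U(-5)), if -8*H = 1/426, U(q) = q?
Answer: 980695/13632 ≈ 71.941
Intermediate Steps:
l(E, f) = -¾ + E + f - 5*E*f (l(E, f) = -¾ + ((E*(-5))*f + (f + E)) = -¾ + ((-5*E)*f + (E + f)) = -¾ + (-5*E*f + (E + f)) = -¾ + (E + f - 5*E*f) = -¾ + E + f - 5*E*f)
H = -1/3408 (H = -⅛/426 = -⅛*1/426 = -1/3408 ≈ -0.00029343)
(2 + 7*10) + H*l(8, U(-5)) = (2 + 7*10) - (-¾ + 8 - 5 - 5*8*(-5))/3408 = (2 + 70) - (-¾ + 8 - 5 + 200)/3408 = 72 - 1/3408*809/4 = 72 - 809/13632 = 980695/13632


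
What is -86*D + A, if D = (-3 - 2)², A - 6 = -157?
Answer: -2301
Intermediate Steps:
A = -151 (A = 6 - 157 = -151)
D = 25 (D = (-5)² = 25)
-86*D + A = -86*25 - 151 = -2150 - 151 = -2301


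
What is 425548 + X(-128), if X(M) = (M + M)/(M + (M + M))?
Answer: 1276646/3 ≈ 4.2555e+5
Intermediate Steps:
X(M) = 2/3 (X(M) = (2*M)/(M + 2*M) = (2*M)/((3*M)) = (2*M)*(1/(3*M)) = 2/3)
425548 + X(-128) = 425548 + 2/3 = 1276646/3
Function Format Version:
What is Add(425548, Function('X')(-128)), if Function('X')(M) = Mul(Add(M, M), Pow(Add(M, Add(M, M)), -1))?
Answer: Rational(1276646, 3) ≈ 4.2555e+5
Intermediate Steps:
Function('X')(M) = Rational(2, 3) (Function('X')(M) = Mul(Mul(2, M), Pow(Add(M, Mul(2, M)), -1)) = Mul(Mul(2, M), Pow(Mul(3, M), -1)) = Mul(Mul(2, M), Mul(Rational(1, 3), Pow(M, -1))) = Rational(2, 3))
Add(425548, Function('X')(-128)) = Add(425548, Rational(2, 3)) = Rational(1276646, 3)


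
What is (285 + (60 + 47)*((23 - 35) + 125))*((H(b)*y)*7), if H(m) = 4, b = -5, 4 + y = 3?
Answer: -346528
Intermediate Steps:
y = -1 (y = -4 + 3 = -1)
(285 + (60 + 47)*((23 - 35) + 125))*((H(b)*y)*7) = (285 + (60 + 47)*((23 - 35) + 125))*((4*(-1))*7) = (285 + 107*(-12 + 125))*(-4*7) = (285 + 107*113)*(-28) = (285 + 12091)*(-28) = 12376*(-28) = -346528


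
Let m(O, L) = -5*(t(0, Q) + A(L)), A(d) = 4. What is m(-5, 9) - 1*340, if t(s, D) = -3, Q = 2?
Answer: -345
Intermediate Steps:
m(O, L) = -5 (m(O, L) = -5*(-3 + 4) = -5*1 = -5)
m(-5, 9) - 1*340 = -5 - 1*340 = -5 - 340 = -345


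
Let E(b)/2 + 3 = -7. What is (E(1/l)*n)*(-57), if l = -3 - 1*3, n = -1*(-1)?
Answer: 1140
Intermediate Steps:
n = 1
l = -6 (l = -3 - 3 = -6)
E(b) = -20 (E(b) = -6 + 2*(-7) = -6 - 14 = -20)
(E(1/l)*n)*(-57) = -20*1*(-57) = -20*(-57) = 1140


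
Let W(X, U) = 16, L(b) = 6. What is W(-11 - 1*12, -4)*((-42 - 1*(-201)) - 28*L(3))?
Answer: -144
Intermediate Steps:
W(-11 - 1*12, -4)*((-42 - 1*(-201)) - 28*L(3)) = 16*((-42 - 1*(-201)) - 28*6) = 16*((-42 + 201) - 168) = 16*(159 - 168) = 16*(-9) = -144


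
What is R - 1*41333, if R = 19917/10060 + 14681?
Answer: -268099203/10060 ≈ -26650.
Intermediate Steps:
R = 147710777/10060 (R = 19917*(1/10060) + 14681 = 19917/10060 + 14681 = 147710777/10060 ≈ 14683.)
R - 1*41333 = 147710777/10060 - 1*41333 = 147710777/10060 - 41333 = -268099203/10060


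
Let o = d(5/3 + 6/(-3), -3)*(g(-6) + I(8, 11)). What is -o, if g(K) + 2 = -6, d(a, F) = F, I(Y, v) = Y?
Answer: 0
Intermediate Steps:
g(K) = -8 (g(K) = -2 - 6 = -8)
o = 0 (o = -3*(-8 + 8) = -3*0 = 0)
-o = -1*0 = 0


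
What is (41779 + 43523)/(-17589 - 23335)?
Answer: -42651/20462 ≈ -2.0844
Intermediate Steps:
(41779 + 43523)/(-17589 - 23335) = 85302/(-40924) = 85302*(-1/40924) = -42651/20462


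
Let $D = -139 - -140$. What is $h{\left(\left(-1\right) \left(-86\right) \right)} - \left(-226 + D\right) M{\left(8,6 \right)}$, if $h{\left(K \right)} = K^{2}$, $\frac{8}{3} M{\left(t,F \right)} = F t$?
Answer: $11446$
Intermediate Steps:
$D = 1$ ($D = -139 + 140 = 1$)
$M{\left(t,F \right)} = \frac{3 F t}{8}$
$h{\left(\left(-1\right) \left(-86\right) \right)} - \left(-226 + D\right) M{\left(8,6 \right)} = \left(\left(-1\right) \left(-86\right)\right)^{2} - \left(-226 + 1\right) \frac{3}{8} \cdot 6 \cdot 8 = 86^{2} - \left(-225\right) 18 = 7396 - -4050 = 7396 + 4050 = 11446$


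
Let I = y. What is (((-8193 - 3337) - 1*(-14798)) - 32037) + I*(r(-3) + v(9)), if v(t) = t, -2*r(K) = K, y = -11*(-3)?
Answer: -56845/2 ≈ -28423.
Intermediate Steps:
y = 33
r(K) = -K/2
I = 33
(((-8193 - 3337) - 1*(-14798)) - 32037) + I*(r(-3) + v(9)) = (((-8193 - 3337) - 1*(-14798)) - 32037) + 33*(-½*(-3) + 9) = ((-11530 + 14798) - 32037) + 33*(3/2 + 9) = (3268 - 32037) + 33*(21/2) = -28769 + 693/2 = -56845/2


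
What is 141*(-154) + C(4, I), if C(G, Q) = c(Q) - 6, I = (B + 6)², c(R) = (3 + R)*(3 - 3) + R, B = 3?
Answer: -21639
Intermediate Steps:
c(R) = R (c(R) = (3 + R)*0 + R = 0 + R = R)
I = 81 (I = (3 + 6)² = 9² = 81)
C(G, Q) = -6 + Q (C(G, Q) = Q - 6 = -6 + Q)
141*(-154) + C(4, I) = 141*(-154) + (-6 + 81) = -21714 + 75 = -21639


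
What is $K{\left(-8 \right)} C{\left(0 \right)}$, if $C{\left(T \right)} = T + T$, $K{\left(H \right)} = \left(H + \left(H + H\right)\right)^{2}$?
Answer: $0$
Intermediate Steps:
$K{\left(H \right)} = 9 H^{2}$ ($K{\left(H \right)} = \left(H + 2 H\right)^{2} = \left(3 H\right)^{2} = 9 H^{2}$)
$C{\left(T \right)} = 2 T$
$K{\left(-8 \right)} C{\left(0 \right)} = 9 \left(-8\right)^{2} \cdot 2 \cdot 0 = 9 \cdot 64 \cdot 0 = 576 \cdot 0 = 0$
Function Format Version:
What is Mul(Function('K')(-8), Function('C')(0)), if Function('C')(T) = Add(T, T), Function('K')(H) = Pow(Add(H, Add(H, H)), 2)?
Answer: 0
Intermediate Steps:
Function('K')(H) = Mul(9, Pow(H, 2)) (Function('K')(H) = Pow(Add(H, Mul(2, H)), 2) = Pow(Mul(3, H), 2) = Mul(9, Pow(H, 2)))
Function('C')(T) = Mul(2, T)
Mul(Function('K')(-8), Function('C')(0)) = Mul(Mul(9, Pow(-8, 2)), Mul(2, 0)) = Mul(Mul(9, 64), 0) = Mul(576, 0) = 0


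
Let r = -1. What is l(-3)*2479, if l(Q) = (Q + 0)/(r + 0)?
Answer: 7437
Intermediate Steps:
l(Q) = -Q (l(Q) = (Q + 0)/(-1 + 0) = Q/(-1) = Q*(-1) = -Q)
l(-3)*2479 = -1*(-3)*2479 = 3*2479 = 7437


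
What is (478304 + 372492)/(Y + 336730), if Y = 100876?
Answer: 425398/218803 ≈ 1.9442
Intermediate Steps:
(478304 + 372492)/(Y + 336730) = (478304 + 372492)/(100876 + 336730) = 850796/437606 = 850796*(1/437606) = 425398/218803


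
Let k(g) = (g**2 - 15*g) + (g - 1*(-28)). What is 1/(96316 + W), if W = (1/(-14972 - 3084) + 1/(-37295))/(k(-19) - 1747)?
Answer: 735351183840/70826084622788791 ≈ 1.0382e-5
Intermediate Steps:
k(g) = 28 + g**2 - 14*g (k(g) = (g**2 - 15*g) + (g + 28) = (g**2 - 15*g) + (28 + g) = 28 + g**2 - 14*g)
W = 55351/735351183840 (W = (1/(-14972 - 3084) + 1/(-37295))/((28 + (-19)**2 - 14*(-19)) - 1747) = (1/(-18056) - 1/37295)/((28 + 361 + 266) - 1747) = (-1/18056 - 1/37295)/(655 - 1747) = -55351/673398520/(-1092) = -55351/673398520*(-1/1092) = 55351/735351183840 ≈ 7.5271e-8)
1/(96316 + W) = 1/(96316 + 55351/735351183840) = 1/(70826084622788791/735351183840) = 735351183840/70826084622788791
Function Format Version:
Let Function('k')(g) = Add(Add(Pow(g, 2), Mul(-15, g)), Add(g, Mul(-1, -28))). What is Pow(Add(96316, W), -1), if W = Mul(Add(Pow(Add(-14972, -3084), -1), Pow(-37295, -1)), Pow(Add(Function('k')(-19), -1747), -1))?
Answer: Rational(735351183840, 70826084622788791) ≈ 1.0382e-5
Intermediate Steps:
Function('k')(g) = Add(28, Pow(g, 2), Mul(-14, g)) (Function('k')(g) = Add(Add(Pow(g, 2), Mul(-15, g)), Add(g, 28)) = Add(Add(Pow(g, 2), Mul(-15, g)), Add(28, g)) = Add(28, Pow(g, 2), Mul(-14, g)))
W = Rational(55351, 735351183840) (W = Mul(Add(Pow(Add(-14972, -3084), -1), Pow(-37295, -1)), Pow(Add(Add(28, Pow(-19, 2), Mul(-14, -19)), -1747), -1)) = Mul(Add(Pow(-18056, -1), Rational(-1, 37295)), Pow(Add(Add(28, 361, 266), -1747), -1)) = Mul(Add(Rational(-1, 18056), Rational(-1, 37295)), Pow(Add(655, -1747), -1)) = Mul(Rational(-55351, 673398520), Pow(-1092, -1)) = Mul(Rational(-55351, 673398520), Rational(-1, 1092)) = Rational(55351, 735351183840) ≈ 7.5271e-8)
Pow(Add(96316, W), -1) = Pow(Add(96316, Rational(55351, 735351183840)), -1) = Pow(Rational(70826084622788791, 735351183840), -1) = Rational(735351183840, 70826084622788791)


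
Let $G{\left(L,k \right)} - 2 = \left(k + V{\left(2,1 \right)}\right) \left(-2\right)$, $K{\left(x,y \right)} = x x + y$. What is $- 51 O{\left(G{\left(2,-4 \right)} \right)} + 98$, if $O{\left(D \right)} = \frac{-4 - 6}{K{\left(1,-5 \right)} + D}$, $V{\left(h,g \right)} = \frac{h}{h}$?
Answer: $\frac{451}{2} \approx 225.5$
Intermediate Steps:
$K{\left(x,y \right)} = y + x^{2}$ ($K{\left(x,y \right)} = x^{2} + y = y + x^{2}$)
$V{\left(h,g \right)} = 1$
$G{\left(L,k \right)} = - 2 k$ ($G{\left(L,k \right)} = 2 + \left(k + 1\right) \left(-2\right) = 2 + \left(1 + k\right) \left(-2\right) = 2 - \left(2 + 2 k\right) = - 2 k$)
$O{\left(D \right)} = - \frac{10}{-4 + D}$ ($O{\left(D \right)} = \frac{-4 - 6}{\left(-5 + 1^{2}\right) + D} = - \frac{10}{\left(-5 + 1\right) + D} = - \frac{10}{-4 + D}$)
$- 51 O{\left(G{\left(2,-4 \right)} \right)} + 98 = - 51 \left(- \frac{10}{-4 - -8}\right) + 98 = - 51 \left(- \frac{10}{-4 + 8}\right) + 98 = - 51 \left(- \frac{10}{4}\right) + 98 = - 51 \left(\left(-10\right) \frac{1}{4}\right) + 98 = \left(-51\right) \left(- \frac{5}{2}\right) + 98 = \frac{255}{2} + 98 = \frac{451}{2}$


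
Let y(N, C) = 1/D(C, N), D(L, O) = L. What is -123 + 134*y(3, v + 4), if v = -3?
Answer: 11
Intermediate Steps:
y(N, C) = 1/C
-123 + 134*y(3, v + 4) = -123 + 134/(-3 + 4) = -123 + 134/1 = -123 + 134*1 = -123 + 134 = 11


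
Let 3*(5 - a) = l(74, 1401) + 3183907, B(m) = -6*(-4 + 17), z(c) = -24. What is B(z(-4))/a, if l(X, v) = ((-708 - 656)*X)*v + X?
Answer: -39/23037895 ≈ -1.6929e-6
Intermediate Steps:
B(m) = -78 (B(m) = -6*13 = -78)
l(X, v) = X - 1364*X*v (l(X, v) = (-1364*X)*v + X = -1364*X*v + X = X - 1364*X*v)
a = 46075790 (a = 5 - (74*(1 - 1364*1401) + 3183907)/3 = 5 - (74*(1 - 1910964) + 3183907)/3 = 5 - (74*(-1910963) + 3183907)/3 = 5 - (-141411262 + 3183907)/3 = 5 - ⅓*(-138227355) = 5 + 46075785 = 46075790)
B(z(-4))/a = -78/46075790 = -78*1/46075790 = -39/23037895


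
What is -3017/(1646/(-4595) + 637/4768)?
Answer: 66099332320/4921113 ≈ 13432.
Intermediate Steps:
-3017/(1646/(-4595) + 637/4768) = -3017/(1646*(-1/4595) + 637*(1/4768)) = -3017/(-1646/4595 + 637/4768) = -3017/(-4921113/21908960) = -3017*(-21908960/4921113) = 66099332320/4921113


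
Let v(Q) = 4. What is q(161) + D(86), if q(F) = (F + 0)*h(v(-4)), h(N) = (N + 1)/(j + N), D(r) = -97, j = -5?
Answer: -902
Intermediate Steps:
h(N) = (1 + N)/(-5 + N) (h(N) = (N + 1)/(-5 + N) = (1 + N)/(-5 + N))
q(F) = -5*F (q(F) = (F + 0)*((1 + 4)/(-5 + 4)) = F*(5/(-1)) = F*(-1*5) = F*(-5) = -5*F)
q(161) + D(86) = -5*161 - 97 = -805 - 97 = -902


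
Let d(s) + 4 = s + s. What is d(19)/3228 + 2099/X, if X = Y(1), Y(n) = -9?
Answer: -1129211/4842 ≈ -233.21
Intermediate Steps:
X = -9
d(s) = -4 + 2*s (d(s) = -4 + (s + s) = -4 + 2*s)
d(19)/3228 + 2099/X = (-4 + 2*19)/3228 + 2099/(-9) = (-4 + 38)*(1/3228) + 2099*(-⅑) = 34*(1/3228) - 2099/9 = 17/1614 - 2099/9 = -1129211/4842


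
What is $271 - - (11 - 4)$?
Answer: $278$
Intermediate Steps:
$271 - - (11 - 4) = 271 - \left(-1\right) 7 = 271 - -7 = 271 + 7 = 278$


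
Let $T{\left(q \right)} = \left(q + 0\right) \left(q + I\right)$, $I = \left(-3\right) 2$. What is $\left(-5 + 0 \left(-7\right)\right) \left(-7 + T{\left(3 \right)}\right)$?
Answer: $80$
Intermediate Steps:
$I = -6$
$T{\left(q \right)} = q \left(-6 + q\right)$ ($T{\left(q \right)} = \left(q + 0\right) \left(q - 6\right) = q \left(-6 + q\right)$)
$\left(-5 + 0 \left(-7\right)\right) \left(-7 + T{\left(3 \right)}\right) = \left(-5 + 0 \left(-7\right)\right) \left(-7 + 3 \left(-6 + 3\right)\right) = \left(-5 + 0\right) \left(-7 + 3 \left(-3\right)\right) = - 5 \left(-7 - 9\right) = \left(-5\right) \left(-16\right) = 80$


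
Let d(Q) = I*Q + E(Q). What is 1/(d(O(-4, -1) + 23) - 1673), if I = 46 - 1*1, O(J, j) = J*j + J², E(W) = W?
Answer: 1/305 ≈ 0.0032787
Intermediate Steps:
O(J, j) = J² + J*j
I = 45 (I = 46 - 1 = 45)
d(Q) = 46*Q (d(Q) = 45*Q + Q = 46*Q)
1/(d(O(-4, -1) + 23) - 1673) = 1/(46*(-4*(-4 - 1) + 23) - 1673) = 1/(46*(-4*(-5) + 23) - 1673) = 1/(46*(20 + 23) - 1673) = 1/(46*43 - 1673) = 1/(1978 - 1673) = 1/305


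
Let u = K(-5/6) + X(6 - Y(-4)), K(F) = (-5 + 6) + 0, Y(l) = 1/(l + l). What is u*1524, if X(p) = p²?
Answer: 939165/16 ≈ 58698.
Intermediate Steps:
Y(l) = 1/(2*l)
K(F) = 1 (K(F) = 1 + 0 = 1)
u = 2465/64 (u = 1 + (6 - 1/(2*(-4)))² = 1 + (6 - (-1)/(2*4))² = 1 + (6 - 1*(-⅛))² = 1 + (6 + ⅛)² = 1 + (49/8)² = 1 + 2401/64 = 2465/64 ≈ 38.516)
u*1524 = (2465/64)*1524 = 939165/16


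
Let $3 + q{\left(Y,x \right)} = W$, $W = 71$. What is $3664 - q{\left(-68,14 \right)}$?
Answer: $3596$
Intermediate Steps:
$q{\left(Y,x \right)} = 68$ ($q{\left(Y,x \right)} = -3 + 71 = 68$)
$3664 - q{\left(-68,14 \right)} = 3664 - 68 = 3596$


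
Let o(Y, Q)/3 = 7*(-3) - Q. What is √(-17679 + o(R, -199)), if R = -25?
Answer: 3*I*√1905 ≈ 130.94*I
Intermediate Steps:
o(Y, Q) = -63 - 3*Q (o(Y, Q) = 3*(7*(-3) - Q) = 3*(-21 - Q) = -63 - 3*Q)
√(-17679 + o(R, -199)) = √(-17679 + (-63 - 3*(-199))) = √(-17679 + (-63 + 597)) = √(-17679 + 534) = √(-17145) = 3*I*√1905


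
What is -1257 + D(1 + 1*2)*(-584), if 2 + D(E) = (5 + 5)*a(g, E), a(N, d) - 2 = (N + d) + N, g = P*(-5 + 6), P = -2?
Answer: -5929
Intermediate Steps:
g = -2 (g = -2*(-5 + 6) = -2*1 = -2)
a(N, d) = 2 + d + 2*N (a(N, d) = 2 + ((N + d) + N) = 2 + (d + 2*N) = 2 + d + 2*N)
D(E) = -22 + 10*E (D(E) = -2 + (5 + 5)*(2 + E + 2*(-2)) = -2 + 10*(2 + E - 4) = -2 + 10*(-2 + E) = -2 + (-20 + 10*E) = -22 + 10*E)
-1257 + D(1 + 1*2)*(-584) = -1257 + (-22 + 10*(1 + 1*2))*(-584) = -1257 + (-22 + 10*(1 + 2))*(-584) = -1257 + (-22 + 10*3)*(-584) = -1257 + (-22 + 30)*(-584) = -1257 + 8*(-584) = -1257 - 4672 = -5929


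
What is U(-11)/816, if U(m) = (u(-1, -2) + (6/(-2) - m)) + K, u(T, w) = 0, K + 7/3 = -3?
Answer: 1/306 ≈ 0.0032680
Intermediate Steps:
K = -16/3 (K = -7/3 - 3 = -16/3 ≈ -5.3333)
U(m) = -25/3 - m (U(m) = (0 + (6/(-2) - m)) - 16/3 = (0 + (6*(-½) - m)) - 16/3 = (0 + (-3 - m)) - 16/3 = (-3 - m) - 16/3 = -25/3 - m)
U(-11)/816 = (-25/3 - 1*(-11))/816 = (-25/3 + 11)*(1/816) = (8/3)*(1/816) = 1/306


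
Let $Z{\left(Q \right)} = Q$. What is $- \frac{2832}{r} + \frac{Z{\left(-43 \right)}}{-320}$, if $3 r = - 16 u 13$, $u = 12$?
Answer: $\frac{14719}{4160} \approx 3.5382$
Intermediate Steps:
$r = -832$ ($r = \frac{\left(-16\right) 12 \cdot 13}{3} = \frac{\left(-192\right) 13}{3} = \frac{1}{3} \left(-2496\right) = -832$)
$- \frac{2832}{r} + \frac{Z{\left(-43 \right)}}{-320} = - \frac{2832}{-832} - \frac{43}{-320} = \left(-2832\right) \left(- \frac{1}{832}\right) - - \frac{43}{320} = \frac{177}{52} + \frac{43}{320} = \frac{14719}{4160}$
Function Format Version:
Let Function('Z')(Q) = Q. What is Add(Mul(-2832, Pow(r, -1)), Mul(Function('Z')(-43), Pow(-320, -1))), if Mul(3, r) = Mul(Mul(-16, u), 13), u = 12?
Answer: Rational(14719, 4160) ≈ 3.5382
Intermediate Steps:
r = -832 (r = Mul(Rational(1, 3), Mul(Mul(-16, 12), 13)) = Mul(Rational(1, 3), Mul(-192, 13)) = Mul(Rational(1, 3), -2496) = -832)
Add(Mul(-2832, Pow(r, -1)), Mul(Function('Z')(-43), Pow(-320, -1))) = Add(Mul(-2832, Pow(-832, -1)), Mul(-43, Pow(-320, -1))) = Add(Mul(-2832, Rational(-1, 832)), Mul(-43, Rational(-1, 320))) = Add(Rational(177, 52), Rational(43, 320)) = Rational(14719, 4160)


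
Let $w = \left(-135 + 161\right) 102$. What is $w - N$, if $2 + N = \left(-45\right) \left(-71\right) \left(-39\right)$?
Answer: $127259$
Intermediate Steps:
$N = -124607$ ($N = -2 + \left(-45\right) \left(-71\right) \left(-39\right) = -2 + 3195 \left(-39\right) = -2 - 124605 = -124607$)
$w = 2652$ ($w = 26 \cdot 102 = 2652$)
$w - N = 2652 - -124607 = 2652 + 124607 = 127259$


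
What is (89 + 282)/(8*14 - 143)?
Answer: -371/31 ≈ -11.968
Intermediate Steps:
(89 + 282)/(8*14 - 143) = 371/(112 - 143) = 371/(-31) = 371*(-1/31) = -371/31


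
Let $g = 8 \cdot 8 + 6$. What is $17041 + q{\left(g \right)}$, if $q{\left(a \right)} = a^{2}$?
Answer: $21941$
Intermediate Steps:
$g = 70$ ($g = 64 + 6 = 70$)
$17041 + q{\left(g \right)} = 17041 + 70^{2} = 17041 + 4900 = 21941$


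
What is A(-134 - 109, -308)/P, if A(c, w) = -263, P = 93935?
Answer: -263/93935 ≈ -0.0027998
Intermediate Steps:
A(-134 - 109, -308)/P = -263/93935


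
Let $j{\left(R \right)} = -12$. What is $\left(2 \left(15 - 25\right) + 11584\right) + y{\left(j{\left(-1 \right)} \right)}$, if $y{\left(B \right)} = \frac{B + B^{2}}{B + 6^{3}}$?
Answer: $\frac{196599}{17} \approx 11565.0$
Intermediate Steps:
$y{\left(B \right)} = \frac{B + B^{2}}{216 + B}$ ($y{\left(B \right)} = \frac{B + B^{2}}{B + 216} = \frac{B + B^{2}}{216 + B}$)
$\left(2 \left(15 - 25\right) + 11584\right) + y{\left(j{\left(-1 \right)} \right)} = \left(2 \left(15 - 25\right) + 11584\right) - \frac{12 \left(1 - 12\right)}{216 - 12} = \left(2 \left(-10\right) + 11584\right) - 12 \cdot \frac{1}{204} \left(-11\right) = \left(-20 + 11584\right) - \frac{1}{17} \left(-11\right) = 11564 + \frac{11}{17} = \frac{196599}{17}$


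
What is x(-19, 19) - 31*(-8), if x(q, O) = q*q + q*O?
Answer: 248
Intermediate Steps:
x(q, O) = q² + O*q
x(-19, 19) - 31*(-8) = -19*(19 - 19) - 31*(-8) = -19*0 - 1*(-248) = 0 + 248 = 248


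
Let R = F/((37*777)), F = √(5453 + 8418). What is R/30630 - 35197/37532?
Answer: -35197/37532 + √13871/880581870 ≈ -0.93779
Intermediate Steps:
F = √13871 ≈ 117.78
R = √13871/28749 (R = √13871/((37*777)) = √13871/28749 ≈ 0.0040967)
R/30630 - 35197/37532 = (√13871/28749)/30630 - 35197/37532 = (√13871/28749)*(1/30630) - 35197*1/37532 = √13871/880581870 - 35197/37532 = -35197/37532 + √13871/880581870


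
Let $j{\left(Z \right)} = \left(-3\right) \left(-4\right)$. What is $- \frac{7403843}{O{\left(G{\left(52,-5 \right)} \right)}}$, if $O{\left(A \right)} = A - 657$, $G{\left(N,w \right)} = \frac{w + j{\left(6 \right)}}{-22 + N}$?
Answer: $\frac{222115290}{19703} \approx 11273.0$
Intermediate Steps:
$j{\left(Z \right)} = 12$
$G{\left(N,w \right)} = \frac{12 + w}{-22 + N}$ ($G{\left(N,w \right)} = \frac{w + 12}{-22 + N} = \frac{12 + w}{-22 + N}$)
$O{\left(A \right)} = -657 + A$ ($O{\left(A \right)} = A - 657 = -657 + A$)
$- \frac{7403843}{O{\left(G{\left(52,-5 \right)} \right)}} = - \frac{7403843}{-657 + \frac{12 - 5}{-22 + 52}} = - \frac{7403843}{-657 + \frac{1}{30} \cdot 7} = - \frac{7403843}{-657 + \frac{7}{30}} = - \frac{7403843}{- \frac{19703}{30}} = \left(-7403843\right) \left(- \frac{30}{19703}\right) = \frac{222115290}{19703}$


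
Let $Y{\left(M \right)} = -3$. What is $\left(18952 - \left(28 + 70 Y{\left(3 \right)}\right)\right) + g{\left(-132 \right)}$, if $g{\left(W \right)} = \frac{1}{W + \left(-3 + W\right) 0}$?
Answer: $\frac{2525687}{132} \approx 19134.0$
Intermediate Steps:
$g{\left(W \right)} = \frac{1}{W}$ ($g{\left(W \right)} = \frac{1}{W + 0} = \frac{1}{W}$)
$\left(18952 - \left(28 + 70 Y{\left(3 \right)}\right)\right) + g{\left(-132 \right)} = \left(18952 - -182\right) + \frac{1}{-132} = \left(18952 + \left(210 - 28\right)\right) - \frac{1}{132} = \left(18952 + 182\right) - \frac{1}{132} = 19134 - \frac{1}{132} = \frac{2525687}{132}$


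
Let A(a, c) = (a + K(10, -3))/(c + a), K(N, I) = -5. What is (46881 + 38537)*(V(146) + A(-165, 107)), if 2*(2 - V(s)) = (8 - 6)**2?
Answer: 7260530/29 ≈ 2.5036e+5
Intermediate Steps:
V(s) = 0 (V(s) = 2 - (8 - 6)**2/2 = 2 - 1/2*2**2 = 2 - 1/2*4 = 2 - 2 = 0)
A(a, c) = (-5 + a)/(a + c) (A(a, c) = (a - 5)/(c + a) = (-5 + a)/(a + c))
(46881 + 38537)*(V(146) + A(-165, 107)) = (46881 + 38537)*(0 + (-5 - 165)/(-165 + 107)) = 85418*(0 - 170/(-58)) = 85418*(0 - 1/58*(-170)) = 85418*(0 + 85/29) = 85418*(85/29) = 7260530/29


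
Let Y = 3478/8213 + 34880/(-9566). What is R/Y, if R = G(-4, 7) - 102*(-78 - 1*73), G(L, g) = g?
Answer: -605308341611/126599446 ≈ -4781.3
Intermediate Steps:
Y = -126599446/39282779 (Y = 3478*(1/8213) + 34880*(-1/9566) = 3478/8213 - 17440/4783 = -126599446/39282779 ≈ -3.2228)
R = 15409 (R = 7 - 102*(-78 - 1*73) = 7 - 102*(-78 - 73) = 7 - 102*(-151) = 7 + 15402 = 15409)
R/Y = 15409/(-126599446/39282779) = 15409*(-39282779/126599446) = -605308341611/126599446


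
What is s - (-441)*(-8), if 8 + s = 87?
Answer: -3449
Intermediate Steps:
s = 79 (s = -8 + 87 = 79)
s - (-441)*(-8) = 79 - (-441)*(-8) = 79 - 147*24 = 79 - 3528 = -3449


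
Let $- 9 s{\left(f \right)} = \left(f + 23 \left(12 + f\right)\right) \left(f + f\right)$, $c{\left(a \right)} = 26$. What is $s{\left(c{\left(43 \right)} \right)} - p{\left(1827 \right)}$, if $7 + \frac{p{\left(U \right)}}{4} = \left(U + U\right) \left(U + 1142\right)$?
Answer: $-43400076$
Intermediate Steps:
$p{\left(U \right)} = -28 + 8 U \left(1142 + U\right)$ ($p{\left(U \right)} = -28 + 4 \left(U + U\right) \left(U + 1142\right) = -28 + 4 \cdot 2 U \left(1142 + U\right) = -28 + 8 U \left(1142 + U\right)$)
$s{\left(f \right)} = - \frac{2 f \left(276 + 24 f\right)}{9}$ ($s{\left(f \right)} = - \frac{\left(f + 23 \left(12 + f\right)\right) \left(f + f\right)}{9} = - \frac{\left(f + \left(276 + 23 f\right)\right) 2 f}{9} = - \frac{\left(276 + 24 f\right) 2 f}{9} = - \frac{2 f \left(276 + 24 f\right)}{9}$)
$s{\left(c{\left(43 \right)} \right)} - p{\left(1827 \right)} = \left(- \frac{8}{3}\right) 26 \left(23 + 2 \cdot 26\right) - \left(-28 + 8 \cdot 1827^{2} + 9136 \cdot 1827\right) = \left(- \frac{8}{3}\right) 26 \left(23 + 52\right) - \left(-28 + 8 \cdot 3337929 + 16691472\right) = \left(- \frac{8}{3}\right) 26 \cdot 75 - \left(-28 + 26703432 + 16691472\right) = -5200 - 43394876 = -43400076$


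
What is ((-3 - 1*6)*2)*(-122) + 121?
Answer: 2317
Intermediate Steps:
((-3 - 1*6)*2)*(-122) + 121 = ((-3 - 6)*2)*(-122) + 121 = -9*2*(-122) + 121 = -18*(-122) + 121 = 2196 + 121 = 2317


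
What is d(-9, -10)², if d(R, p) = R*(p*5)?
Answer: 202500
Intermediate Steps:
d(R, p) = 5*R*p (d(R, p) = R*(5*p) = 5*R*p)
d(-9, -10)² = (5*(-9)*(-10))² = 450² = 202500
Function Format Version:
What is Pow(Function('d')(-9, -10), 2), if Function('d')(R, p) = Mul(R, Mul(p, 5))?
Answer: 202500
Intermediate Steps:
Function('d')(R, p) = Mul(5, R, p) (Function('d')(R, p) = Mul(R, Mul(5, p)) = Mul(5, R, p))
Pow(Function('d')(-9, -10), 2) = Pow(Mul(5, -9, -10), 2) = Pow(450, 2) = 202500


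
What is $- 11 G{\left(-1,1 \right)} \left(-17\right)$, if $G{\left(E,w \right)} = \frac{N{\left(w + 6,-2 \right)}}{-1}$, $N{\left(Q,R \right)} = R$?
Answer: $374$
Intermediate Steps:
$G{\left(E,w \right)} = 2$ ($G{\left(E,w \right)} = - \frac{2}{-1} = \left(-2\right) \left(-1\right) = 2$)
$- 11 G{\left(-1,1 \right)} \left(-17\right) = \left(-11\right) 2 \left(-17\right) = \left(-22\right) \left(-17\right) = 374$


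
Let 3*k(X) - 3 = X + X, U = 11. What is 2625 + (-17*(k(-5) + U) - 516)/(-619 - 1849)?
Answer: 9718745/3702 ≈ 2625.3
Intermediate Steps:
k(X) = 1 + 2*X/3 (k(X) = 1 + (X + X)/3 = 1 + (2*X)/3 = 1 + 2*X/3)
2625 + (-17*(k(-5) + U) - 516)/(-619 - 1849) = 2625 + (-17*((1 + (2/3)*(-5)) + 11) - 516)/(-619 - 1849) = 2625 + (-17*((1 - 10/3) + 11) - 516)/(-2468) = 2625 + (-17*(-7/3 + 11) - 516)*(-1/2468) = 2625 + (-17*26/3 - 516)*(-1/2468) = 2625 + (-442/3 - 516)*(-1/2468) = 2625 - 1990/3*(-1/2468) = 2625 + 995/3702 = 9718745/3702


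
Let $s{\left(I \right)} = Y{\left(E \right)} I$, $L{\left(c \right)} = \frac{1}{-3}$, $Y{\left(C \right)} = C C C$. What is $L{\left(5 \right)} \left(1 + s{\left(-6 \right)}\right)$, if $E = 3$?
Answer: $\frac{161}{3} \approx 53.667$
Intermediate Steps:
$Y{\left(C \right)} = C^{3}$ ($Y{\left(C \right)} = C^{2} C = C^{3}$)
$L{\left(c \right)} = - \frac{1}{3}$
$s{\left(I \right)} = 27 I$ ($s{\left(I \right)} = 3^{3} I = 27 I$)
$L{\left(5 \right)} \left(1 + s{\left(-6 \right)}\right) = - \frac{1 + 27 \left(-6\right)}{3} = - \frac{1 - 162}{3} = \left(- \frac{1}{3}\right) \left(-161\right) = \frac{161}{3}$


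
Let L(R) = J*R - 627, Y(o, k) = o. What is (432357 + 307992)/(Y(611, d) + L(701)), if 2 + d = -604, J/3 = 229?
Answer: 740349/481571 ≈ 1.5374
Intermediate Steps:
J = 687 (J = 3*229 = 687)
d = -606 (d = -2 - 604 = -606)
L(R) = -627 + 687*R (L(R) = 687*R - 627 = -627 + 687*R)
(432357 + 307992)/(Y(611, d) + L(701)) = (432357 + 307992)/(611 + (-627 + 687*701)) = 740349/(611 + (-627 + 481587)) = 740349/(611 + 480960) = 740349/481571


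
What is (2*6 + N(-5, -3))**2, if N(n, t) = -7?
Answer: 25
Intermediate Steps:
(2*6 + N(-5, -3))**2 = (2*6 - 7)**2 = (12 - 7)**2 = 5**2 = 25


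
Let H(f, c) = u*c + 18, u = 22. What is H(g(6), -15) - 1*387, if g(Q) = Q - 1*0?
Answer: -699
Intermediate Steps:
g(Q) = Q (g(Q) = Q + 0 = Q)
H(f, c) = 18 + 22*c (H(f, c) = 22*c + 18 = 18 + 22*c)
H(g(6), -15) - 1*387 = (18 + 22*(-15)) - 1*387 = (18 - 330) - 387 = -312 - 387 = -699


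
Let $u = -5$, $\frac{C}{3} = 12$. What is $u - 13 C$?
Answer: $-473$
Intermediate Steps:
$C = 36$ ($C = 3 \cdot 12 = 36$)
$u - 13 C = -5 - 468 = -473$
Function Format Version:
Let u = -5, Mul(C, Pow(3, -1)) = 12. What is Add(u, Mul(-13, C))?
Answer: -473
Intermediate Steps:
C = 36 (C = Mul(3, 12) = 36)
Add(u, Mul(-13, C)) = Add(-5, Mul(-13, 36)) = Add(-5, -468) = -473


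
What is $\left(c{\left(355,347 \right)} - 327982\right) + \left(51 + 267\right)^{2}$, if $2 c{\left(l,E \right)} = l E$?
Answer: $- \frac{330531}{2} \approx -1.6527 \cdot 10^{5}$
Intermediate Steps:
$c{\left(l,E \right)} = \frac{E l}{2}$ ($c{\left(l,E \right)} = \frac{l E}{2} = \frac{E l}{2}$)
$\left(c{\left(355,347 \right)} - 327982\right) + \left(51 + 267\right)^{2} = \left(\frac{1}{2} \cdot 347 \cdot 355 - 327982\right) + \left(51 + 267\right)^{2} = \left(\frac{123185}{2} - 327982\right) + 318^{2} = - \frac{532779}{2} + 101124 = - \frac{330531}{2}$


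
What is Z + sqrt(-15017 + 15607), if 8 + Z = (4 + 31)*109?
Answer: 3807 + sqrt(590) ≈ 3831.3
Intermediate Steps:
Z = 3807 (Z = -8 + (4 + 31)*109 = -8 + 35*109 = -8 + 3815 = 3807)
Z + sqrt(-15017 + 15607) = 3807 + sqrt(-15017 + 15607) = 3807 + sqrt(590)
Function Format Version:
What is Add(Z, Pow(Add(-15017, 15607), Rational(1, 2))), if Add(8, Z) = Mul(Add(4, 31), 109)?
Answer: Add(3807, Pow(590, Rational(1, 2))) ≈ 3831.3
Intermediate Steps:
Z = 3807 (Z = Add(-8, Mul(Add(4, 31), 109)) = Add(-8, Mul(35, 109)) = Add(-8, 3815) = 3807)
Add(Z, Pow(Add(-15017, 15607), Rational(1, 2))) = Add(3807, Pow(Add(-15017, 15607), Rational(1, 2))) = Add(3807, Pow(590, Rational(1, 2)))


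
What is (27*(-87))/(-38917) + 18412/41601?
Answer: 814260553/1618986117 ≈ 0.50294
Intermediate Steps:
(27*(-87))/(-38917) + 18412/41601 = -2349*(-1/38917) + 18412*(1/41601) = 2349/38917 + 18412/41601 = 814260553/1618986117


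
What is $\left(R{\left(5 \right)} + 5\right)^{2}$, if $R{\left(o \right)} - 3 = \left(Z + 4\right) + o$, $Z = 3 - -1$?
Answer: $441$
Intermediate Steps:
$Z = 4$ ($Z = 3 + 1 = 4$)
$R{\left(o \right)} = 11 + o$ ($R{\left(o \right)} = 3 + \left(\left(4 + 4\right) + o\right) = 3 + \left(8 + o\right) = 11 + o$)
$\left(R{\left(5 \right)} + 5\right)^{2} = \left(\left(11 + 5\right) + 5\right)^{2} = \left(16 + 5\right)^{2} = 21^{2} = 441$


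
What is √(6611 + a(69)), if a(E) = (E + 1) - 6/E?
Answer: √3534203/23 ≈ 81.737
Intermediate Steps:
a(E) = 1 + E - 6/E (a(E) = (1 + E) - 6/E = 1 + E - 6/E)
√(6611 + a(69)) = √(6611 + (1 + 69 - 6/69)) = √(6611 + (1 + 69 - 6*1/69)) = √(6611 + (1 + 69 - 2/23)) = √(6611 + 1608/23) = √(153661/23) = √3534203/23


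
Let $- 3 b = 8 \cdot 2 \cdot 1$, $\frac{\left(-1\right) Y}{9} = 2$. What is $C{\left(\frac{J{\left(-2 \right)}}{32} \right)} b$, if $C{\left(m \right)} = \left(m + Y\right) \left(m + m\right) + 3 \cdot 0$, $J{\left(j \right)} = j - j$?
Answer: $0$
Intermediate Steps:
$Y = -18$ ($Y = \left(-9\right) 2 = -18$)
$J{\left(j \right)} = 0$
$b = - \frac{16}{3}$ ($b = - \frac{8 \cdot 2 \cdot 1}{3} = - \frac{16 \cdot 1}{3} = \left(- \frac{1}{3}\right) 16 = - \frac{16}{3} \approx -5.3333$)
$C{\left(m \right)} = 2 m \left(-18 + m\right)$ ($C{\left(m \right)} = \left(m - 18\right) \left(m + m\right) + 3 \cdot 0 = \left(-18 + m\right) 2 m + 0 = 2 m \left(-18 + m\right) + 0 = 2 m \left(-18 + m\right)$)
$C{\left(\frac{J{\left(-2 \right)}}{32} \right)} b = 2 \cdot \frac{0}{32} \left(-18 + \frac{0}{32}\right) \left(- \frac{16}{3}\right) = 2 \cdot 0 \cdot \frac{1}{32} \left(-18 + 0 \cdot \frac{1}{32}\right) \left(- \frac{16}{3}\right) = 2 \cdot 0 \left(-18 + 0\right) \left(- \frac{16}{3}\right) = 2 \cdot 0 \left(-18\right) \left(- \frac{16}{3}\right) = 0 \left(- \frac{16}{3}\right) = 0$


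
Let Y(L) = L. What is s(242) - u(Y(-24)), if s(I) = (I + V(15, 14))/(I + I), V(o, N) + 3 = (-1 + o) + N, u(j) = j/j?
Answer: -217/484 ≈ -0.44835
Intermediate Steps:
u(j) = 1
V(o, N) = -4 + N + o (V(o, N) = -3 + ((-1 + o) + N) = -3 + (-1 + N + o) = -4 + N + o)
s(I) = (25 + I)/(2*I) (s(I) = (I + (-4 + 14 + 15))/(I + I) = (I + 25)/((2*I)) = (25 + I)*(1/(2*I)) = (25 + I)/(2*I))
s(242) - u(Y(-24)) = (½)*(25 + 242)/242 - 1*1 = (½)*(1/242)*267 - 1 = 267/484 - 1 = -217/484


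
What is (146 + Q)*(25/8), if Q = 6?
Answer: 475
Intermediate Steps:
(146 + Q)*(25/8) = (146 + 6)*(25/8) = 152*(25*(1/8)) = 152*(25/8) = 475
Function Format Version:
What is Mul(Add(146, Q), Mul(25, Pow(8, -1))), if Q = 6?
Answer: 475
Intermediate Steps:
Mul(Add(146, Q), Mul(25, Pow(8, -1))) = Mul(Add(146, 6), Mul(25, Pow(8, -1))) = Mul(152, Mul(25, Rational(1, 8))) = Mul(152, Rational(25, 8)) = 475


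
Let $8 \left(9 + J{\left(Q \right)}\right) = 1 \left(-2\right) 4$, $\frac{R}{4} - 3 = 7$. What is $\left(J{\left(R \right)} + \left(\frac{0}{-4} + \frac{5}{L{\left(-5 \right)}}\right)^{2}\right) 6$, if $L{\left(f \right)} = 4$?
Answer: $- \frac{405}{8} \approx -50.625$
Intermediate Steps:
$R = 40$ ($R = 12 + 4 \cdot 7 = 12 + 28 = 40$)
$J{\left(Q \right)} = -10$ ($J{\left(Q \right)} = -9 + \frac{1 \left(-2\right) 4}{8} = -9 + \frac{\left(-2\right) 4}{8} = -9 + \frac{1}{8} \left(-8\right) = -9 - 1 = -10$)
$\left(J{\left(R \right)} + \left(\frac{0}{-4} + \frac{5}{L{\left(-5 \right)}}\right)^{2}\right) 6 = \left(-10 + \left(\frac{0}{-4} + \frac{5}{4}\right)^{2}\right) 6 = \left(-10 + \left(0 \left(- \frac{1}{4}\right) + 5 \cdot \frac{1}{4}\right)^{2}\right) 6 = \left(-10 + \left(0 + \frac{5}{4}\right)^{2}\right) 6 = \left(-10 + \left(\frac{5}{4}\right)^{2}\right) 6 = \left(-10 + \frac{25}{16}\right) 6 = \left(- \frac{135}{16}\right) 6 = - \frac{405}{8}$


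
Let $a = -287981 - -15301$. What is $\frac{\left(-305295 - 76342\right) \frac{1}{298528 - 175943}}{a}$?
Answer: $\frac{381637}{33426477800} \approx 1.1417 \cdot 10^{-5}$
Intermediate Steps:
$a = -272680$ ($a = -287981 + 15301 = -272680$)
$\frac{\left(-305295 - 76342\right) \frac{1}{298528 - 175943}}{a} = \frac{\left(-305295 - 76342\right) \frac{1}{298528 - 175943}}{-272680} = \frac{-305295 + \left(-107816 + 31474\right)}{122585} \left(- \frac{1}{272680}\right) = \left(-305295 - 76342\right) \frac{1}{122585} \left(- \frac{1}{272680}\right) = \left(-381637\right) \frac{1}{122585} \left(- \frac{1}{272680}\right) = \left(- \frac{381637}{122585}\right) \left(- \frac{1}{272680}\right) = \frac{381637}{33426477800}$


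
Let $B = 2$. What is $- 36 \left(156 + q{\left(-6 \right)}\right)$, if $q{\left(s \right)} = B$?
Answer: $-5688$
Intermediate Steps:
$q{\left(s \right)} = 2$
$- 36 \left(156 + q{\left(-6 \right)}\right) = - 36 \left(156 + 2\right) = \left(-36\right) 158 = -5688$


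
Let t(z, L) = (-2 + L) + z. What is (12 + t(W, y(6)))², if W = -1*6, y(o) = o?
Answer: 100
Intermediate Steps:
W = -6
t(z, L) = -2 + L + z
(12 + t(W, y(6)))² = (12 + (-2 + 6 - 6))² = (12 - 2)² = 10² = 100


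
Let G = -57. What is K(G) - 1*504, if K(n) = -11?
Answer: -515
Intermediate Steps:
K(G) - 1*504 = -11 - 1*504 = -11 - 504 = -515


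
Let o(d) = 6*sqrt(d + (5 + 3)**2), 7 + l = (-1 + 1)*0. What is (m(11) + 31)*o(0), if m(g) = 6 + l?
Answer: 1440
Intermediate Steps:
l = -7 (l = -7 + (-1 + 1)*0 = -7 + 0*0 = -7 + 0 = -7)
o(d) = 6*sqrt(64 + d) (o(d) = 6*sqrt(d + 8**2) = 6*sqrt(d + 64) = 6*sqrt(64 + d))
m(g) = -1 (m(g) = 6 - 7 = -1)
(m(11) + 31)*o(0) = (-1 + 31)*(6*sqrt(64 + 0)) = 30*(6*sqrt(64)) = 30*(6*8) = 30*48 = 1440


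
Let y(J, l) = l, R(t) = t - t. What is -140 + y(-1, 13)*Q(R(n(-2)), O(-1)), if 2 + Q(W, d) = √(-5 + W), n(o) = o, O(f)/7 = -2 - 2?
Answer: -166 + 13*I*√5 ≈ -166.0 + 29.069*I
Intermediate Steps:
O(f) = -28 (O(f) = 7*(-2 - 2) = 7*(-4) = -28)
R(t) = 0
Q(W, d) = -2 + √(-5 + W)
-140 + y(-1, 13)*Q(R(n(-2)), O(-1)) = -140 + 13*(-2 + √(-5 + 0)) = -140 + 13*(-2 + √(-5)) = -140 + 13*(-2 + I*√5) = -140 + (-26 + 13*I*√5) = -166 + 13*I*√5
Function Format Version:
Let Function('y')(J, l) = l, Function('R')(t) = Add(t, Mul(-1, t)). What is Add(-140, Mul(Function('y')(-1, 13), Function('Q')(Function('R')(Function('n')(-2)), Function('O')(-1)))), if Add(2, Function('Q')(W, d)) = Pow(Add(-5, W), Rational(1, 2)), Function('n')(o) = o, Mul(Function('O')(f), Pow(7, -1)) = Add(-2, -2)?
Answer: Add(-166, Mul(13, I, Pow(5, Rational(1, 2)))) ≈ Add(-166.00, Mul(29.069, I))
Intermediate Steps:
Function('O')(f) = -28 (Function('O')(f) = Mul(7, Add(-2, -2)) = Mul(7, -4) = -28)
Function('R')(t) = 0
Function('Q')(W, d) = Add(-2, Pow(Add(-5, W), Rational(1, 2)))
Add(-140, Mul(Function('y')(-1, 13), Function('Q')(Function('R')(Function('n')(-2)), Function('O')(-1)))) = Add(-140, Mul(13, Add(-2, Pow(Add(-5, 0), Rational(1, 2))))) = Add(-140, Mul(13, Add(-2, Pow(-5, Rational(1, 2))))) = Add(-140, Mul(13, Add(-2, Mul(I, Pow(5, Rational(1, 2)))))) = Add(-140, Add(-26, Mul(13, I, Pow(5, Rational(1, 2))))) = Add(-166, Mul(13, I, Pow(5, Rational(1, 2))))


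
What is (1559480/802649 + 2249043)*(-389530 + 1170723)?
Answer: 1410204662075403691/802649 ≈ 1.7569e+12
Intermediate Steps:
(1559480/802649 + 2249043)*(-389530 + 1170723) = (1559480*(1/802649) + 2249043)*781193 = (1559480/802649 + 2249043)*781193 = (1805193674387/802649)*781193 = 1410204662075403691/802649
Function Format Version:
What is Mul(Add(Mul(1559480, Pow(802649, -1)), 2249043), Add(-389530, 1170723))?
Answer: Rational(1410204662075403691, 802649) ≈ 1.7569e+12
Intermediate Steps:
Mul(Add(Mul(1559480, Pow(802649, -1)), 2249043), Add(-389530, 1170723)) = Mul(Add(Mul(1559480, Rational(1, 802649)), 2249043), 781193) = Mul(Add(Rational(1559480, 802649), 2249043), 781193) = Mul(Rational(1805193674387, 802649), 781193) = Rational(1410204662075403691, 802649)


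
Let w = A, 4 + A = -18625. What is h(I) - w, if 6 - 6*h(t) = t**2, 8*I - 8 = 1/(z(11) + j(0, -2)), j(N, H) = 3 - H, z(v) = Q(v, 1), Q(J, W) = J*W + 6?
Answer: 1154155317/61952 ≈ 18630.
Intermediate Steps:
Q(J, W) = 6 + J*W
A = -18629 (A = -4 - 18625 = -18629)
w = -18629
z(v) = 6 + v (z(v) = 6 + v*1 = 6 + v)
I = 177/176 (I = 1 + 1/(8*((6 + 11) + (3 - 1*(-2)))) = 1 + 1/(8*(17 + (3 + 2))) = 1 + 1/(8*(17 + 5)) = 1 + (1/8)/22 = 1 + (1/8)*(1/22) = 1 + 1/176 = 177/176 ≈ 1.0057)
h(t) = 1 - t**2/6
h(I) - w = (1 - (177/176)**2/6) - 1*(-18629) = (1 - 1/6*31329/30976) + 18629 = (1 - 10443/61952) + 18629 = 51509/61952 + 18629 = 1154155317/61952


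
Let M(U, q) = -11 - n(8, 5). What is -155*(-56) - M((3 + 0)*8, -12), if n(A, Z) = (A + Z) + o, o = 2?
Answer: 8706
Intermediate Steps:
n(A, Z) = 2 + A + Z (n(A, Z) = (A + Z) + 2 = 2 + A + Z)
M(U, q) = -26 (M(U, q) = -11 - (2 + 8 + 5) = -11 - 1*15 = -11 - 15 = -26)
-155*(-56) - M((3 + 0)*8, -12) = -155*(-56) - 1*(-26) = 8680 + 26 = 8706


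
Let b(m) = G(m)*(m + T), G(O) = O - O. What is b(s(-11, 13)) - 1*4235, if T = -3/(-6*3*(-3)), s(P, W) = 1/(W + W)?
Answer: -4235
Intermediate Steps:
G(O) = 0
s(P, W) = 1/(2*W)
T = -1/18 (T = -3/((-18*(-3))) = -3/54 = -3*1/54 = -1/18 ≈ -0.055556)
b(m) = 0 (b(m) = 0*(m - 1/18) = 0*(-1/18 + m) = 0)
b(s(-11, 13)) - 1*4235 = 0 - 1*4235 = 0 - 4235 = -4235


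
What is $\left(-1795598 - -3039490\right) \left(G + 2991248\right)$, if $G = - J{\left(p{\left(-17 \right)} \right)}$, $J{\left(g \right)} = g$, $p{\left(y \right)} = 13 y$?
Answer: $3721064357348$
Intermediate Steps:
$G = 221$ ($G = - 13 \left(-17\right) = \left(-1\right) \left(-221\right) = 221$)
$\left(-1795598 - -3039490\right) \left(G + 2991248\right) = \left(-1795598 - -3039490\right) \left(221 + 2991248\right) = \left(-1795598 + 3039490\right) 2991469 = 1243892 \cdot 2991469 = 3721064357348$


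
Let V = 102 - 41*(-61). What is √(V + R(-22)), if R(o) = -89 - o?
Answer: 2*√634 ≈ 50.359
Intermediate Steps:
V = 2603 (V = 102 + 2501 = 2603)
√(V + R(-22)) = √(2603 + (-89 - 1*(-22))) = √(2603 + (-89 + 22)) = √(2603 - 67) = √2536 = 2*√634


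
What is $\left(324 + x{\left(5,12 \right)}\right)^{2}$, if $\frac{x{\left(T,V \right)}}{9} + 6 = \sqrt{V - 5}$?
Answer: $73467 + 4860 \sqrt{7} \approx 86325.0$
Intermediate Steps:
$x{\left(T,V \right)} = -54 + 9 \sqrt{-5 + V}$ ($x{\left(T,V \right)} = -54 + 9 \sqrt{V - 5} = -54 + 9 \sqrt{-5 + V}$)
$\left(324 + x{\left(5,12 \right)}\right)^{2} = \left(324 - \left(54 - 9 \sqrt{-5 + 12}\right)\right)^{2} = \left(324 - \left(54 - 9 \sqrt{7}\right)\right)^{2} = \left(270 + 9 \sqrt{7}\right)^{2}$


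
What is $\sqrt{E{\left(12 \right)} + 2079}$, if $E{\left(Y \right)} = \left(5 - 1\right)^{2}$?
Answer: $\sqrt{2095} \approx 45.771$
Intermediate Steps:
$E{\left(Y \right)} = 16$ ($E{\left(Y \right)} = \left(5 - 1\right)^{2} = 4^{2} = 16$)
$\sqrt{E{\left(12 \right)} + 2079} = \sqrt{16 + 2079} = \sqrt{2095}$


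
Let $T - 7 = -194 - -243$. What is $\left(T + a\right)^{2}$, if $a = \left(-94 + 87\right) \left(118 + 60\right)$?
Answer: $1416100$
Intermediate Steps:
$a = -1246$ ($a = \left(-7\right) 178 = -1246$)
$T = 56$ ($T = 7 - -49 = 7 + \left(-194 + 243\right) = 7 + 49 = 56$)
$\left(T + a\right)^{2} = \left(56 - 1246\right)^{2} = \left(-1190\right)^{2} = 1416100$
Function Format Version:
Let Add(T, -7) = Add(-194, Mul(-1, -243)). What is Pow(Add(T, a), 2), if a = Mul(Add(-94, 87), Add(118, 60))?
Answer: 1416100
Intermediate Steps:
a = -1246 (a = Mul(-7, 178) = -1246)
T = 56 (T = Add(7, Add(-194, Mul(-1, -243))) = Add(7, Add(-194, 243)) = Add(7, 49) = 56)
Pow(Add(T, a), 2) = Pow(Add(56, -1246), 2) = Pow(-1190, 2) = 1416100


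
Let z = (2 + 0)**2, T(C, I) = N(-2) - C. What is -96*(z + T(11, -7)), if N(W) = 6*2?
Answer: -480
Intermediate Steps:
N(W) = 12
T(C, I) = 12 - C
z = 4 (z = 2**2 = 4)
-96*(z + T(11, -7)) = -96*(4 + (12 - 1*11)) = -96*(4 + (12 - 11)) = -96*(4 + 1) = -96*5 = -480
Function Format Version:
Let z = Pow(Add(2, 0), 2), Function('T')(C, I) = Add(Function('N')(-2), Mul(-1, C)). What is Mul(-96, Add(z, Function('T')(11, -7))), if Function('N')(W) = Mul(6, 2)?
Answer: -480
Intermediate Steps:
Function('N')(W) = 12
Function('T')(C, I) = Add(12, Mul(-1, C))
z = 4 (z = Pow(2, 2) = 4)
Mul(-96, Add(z, Function('T')(11, -7))) = Mul(-96, Add(4, Add(12, Mul(-1, 11)))) = Mul(-96, Add(4, Add(12, -11))) = Mul(-96, Add(4, 1)) = Mul(-96, 5) = -480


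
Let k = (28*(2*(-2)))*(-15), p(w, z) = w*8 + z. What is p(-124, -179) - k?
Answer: -2851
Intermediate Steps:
p(w, z) = z + 8*w (p(w, z) = 8*w + z = z + 8*w)
k = 1680 (k = (28*(-4))*(-15) = -112*(-15) = 1680)
p(-124, -179) - k = (-179 + 8*(-124)) - 1*1680 = (-179 - 992) - 1680 = -1171 - 1680 = -2851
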